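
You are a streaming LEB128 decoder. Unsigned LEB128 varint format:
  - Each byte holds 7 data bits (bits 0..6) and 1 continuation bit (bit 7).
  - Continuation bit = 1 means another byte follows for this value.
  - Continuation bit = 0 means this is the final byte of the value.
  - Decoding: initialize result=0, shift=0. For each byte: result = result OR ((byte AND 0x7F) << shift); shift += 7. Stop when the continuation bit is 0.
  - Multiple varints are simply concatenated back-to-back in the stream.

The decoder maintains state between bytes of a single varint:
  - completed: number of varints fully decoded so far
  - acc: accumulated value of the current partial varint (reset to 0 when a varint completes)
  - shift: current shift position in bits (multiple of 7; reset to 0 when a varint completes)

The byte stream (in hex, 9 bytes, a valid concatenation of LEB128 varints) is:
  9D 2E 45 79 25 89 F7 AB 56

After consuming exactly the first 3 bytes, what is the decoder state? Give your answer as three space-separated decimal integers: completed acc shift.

byte[0]=0x9D cont=1 payload=0x1D: acc |= 29<<0 -> completed=0 acc=29 shift=7
byte[1]=0x2E cont=0 payload=0x2E: varint #1 complete (value=5917); reset -> completed=1 acc=0 shift=0
byte[2]=0x45 cont=0 payload=0x45: varint #2 complete (value=69); reset -> completed=2 acc=0 shift=0

Answer: 2 0 0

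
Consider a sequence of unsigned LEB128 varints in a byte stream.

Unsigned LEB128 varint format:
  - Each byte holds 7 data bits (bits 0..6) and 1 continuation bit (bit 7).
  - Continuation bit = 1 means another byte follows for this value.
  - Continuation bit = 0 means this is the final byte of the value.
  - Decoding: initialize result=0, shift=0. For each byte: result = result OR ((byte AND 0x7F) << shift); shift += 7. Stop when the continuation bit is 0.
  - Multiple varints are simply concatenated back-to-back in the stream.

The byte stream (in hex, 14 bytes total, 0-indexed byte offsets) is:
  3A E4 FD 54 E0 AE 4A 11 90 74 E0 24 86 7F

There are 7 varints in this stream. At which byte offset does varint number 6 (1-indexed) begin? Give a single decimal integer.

  byte[0]=0x3A cont=0 payload=0x3A=58: acc |= 58<<0 -> acc=58 shift=7 [end]
Varint 1: bytes[0:1] = 3A -> value 58 (1 byte(s))
  byte[1]=0xE4 cont=1 payload=0x64=100: acc |= 100<<0 -> acc=100 shift=7
  byte[2]=0xFD cont=1 payload=0x7D=125: acc |= 125<<7 -> acc=16100 shift=14
  byte[3]=0x54 cont=0 payload=0x54=84: acc |= 84<<14 -> acc=1392356 shift=21 [end]
Varint 2: bytes[1:4] = E4 FD 54 -> value 1392356 (3 byte(s))
  byte[4]=0xE0 cont=1 payload=0x60=96: acc |= 96<<0 -> acc=96 shift=7
  byte[5]=0xAE cont=1 payload=0x2E=46: acc |= 46<<7 -> acc=5984 shift=14
  byte[6]=0x4A cont=0 payload=0x4A=74: acc |= 74<<14 -> acc=1218400 shift=21 [end]
Varint 3: bytes[4:7] = E0 AE 4A -> value 1218400 (3 byte(s))
  byte[7]=0x11 cont=0 payload=0x11=17: acc |= 17<<0 -> acc=17 shift=7 [end]
Varint 4: bytes[7:8] = 11 -> value 17 (1 byte(s))
  byte[8]=0x90 cont=1 payload=0x10=16: acc |= 16<<0 -> acc=16 shift=7
  byte[9]=0x74 cont=0 payload=0x74=116: acc |= 116<<7 -> acc=14864 shift=14 [end]
Varint 5: bytes[8:10] = 90 74 -> value 14864 (2 byte(s))
  byte[10]=0xE0 cont=1 payload=0x60=96: acc |= 96<<0 -> acc=96 shift=7
  byte[11]=0x24 cont=0 payload=0x24=36: acc |= 36<<7 -> acc=4704 shift=14 [end]
Varint 6: bytes[10:12] = E0 24 -> value 4704 (2 byte(s))
  byte[12]=0x86 cont=1 payload=0x06=6: acc |= 6<<0 -> acc=6 shift=7
  byte[13]=0x7F cont=0 payload=0x7F=127: acc |= 127<<7 -> acc=16262 shift=14 [end]
Varint 7: bytes[12:14] = 86 7F -> value 16262 (2 byte(s))

Answer: 10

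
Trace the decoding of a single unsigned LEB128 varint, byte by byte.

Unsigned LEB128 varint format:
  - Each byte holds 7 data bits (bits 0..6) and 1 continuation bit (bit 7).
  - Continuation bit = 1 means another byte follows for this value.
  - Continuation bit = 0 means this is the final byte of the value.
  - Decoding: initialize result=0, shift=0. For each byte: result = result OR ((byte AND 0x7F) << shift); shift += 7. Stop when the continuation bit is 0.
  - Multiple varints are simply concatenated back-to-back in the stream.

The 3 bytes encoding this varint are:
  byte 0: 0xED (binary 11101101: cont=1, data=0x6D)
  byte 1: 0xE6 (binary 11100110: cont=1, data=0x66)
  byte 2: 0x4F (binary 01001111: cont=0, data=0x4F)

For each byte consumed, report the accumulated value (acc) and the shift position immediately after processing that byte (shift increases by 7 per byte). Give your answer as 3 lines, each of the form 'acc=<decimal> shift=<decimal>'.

Answer: acc=109 shift=7
acc=13165 shift=14
acc=1307501 shift=21

Derivation:
byte 0=0xED: payload=0x6D=109, contrib = 109<<0 = 109; acc -> 109, shift -> 7
byte 1=0xE6: payload=0x66=102, contrib = 102<<7 = 13056; acc -> 13165, shift -> 14
byte 2=0x4F: payload=0x4F=79, contrib = 79<<14 = 1294336; acc -> 1307501, shift -> 21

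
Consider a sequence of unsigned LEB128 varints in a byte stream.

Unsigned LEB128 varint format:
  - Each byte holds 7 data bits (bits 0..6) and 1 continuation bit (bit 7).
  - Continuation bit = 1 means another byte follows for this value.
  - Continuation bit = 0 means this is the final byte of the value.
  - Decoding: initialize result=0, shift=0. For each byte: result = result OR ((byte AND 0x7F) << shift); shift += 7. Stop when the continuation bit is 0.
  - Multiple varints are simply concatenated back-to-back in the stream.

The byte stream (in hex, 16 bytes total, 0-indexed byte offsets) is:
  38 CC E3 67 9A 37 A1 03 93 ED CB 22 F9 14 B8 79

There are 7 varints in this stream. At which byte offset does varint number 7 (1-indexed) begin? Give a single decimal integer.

Answer: 14

Derivation:
  byte[0]=0x38 cont=0 payload=0x38=56: acc |= 56<<0 -> acc=56 shift=7 [end]
Varint 1: bytes[0:1] = 38 -> value 56 (1 byte(s))
  byte[1]=0xCC cont=1 payload=0x4C=76: acc |= 76<<0 -> acc=76 shift=7
  byte[2]=0xE3 cont=1 payload=0x63=99: acc |= 99<<7 -> acc=12748 shift=14
  byte[3]=0x67 cont=0 payload=0x67=103: acc |= 103<<14 -> acc=1700300 shift=21 [end]
Varint 2: bytes[1:4] = CC E3 67 -> value 1700300 (3 byte(s))
  byte[4]=0x9A cont=1 payload=0x1A=26: acc |= 26<<0 -> acc=26 shift=7
  byte[5]=0x37 cont=0 payload=0x37=55: acc |= 55<<7 -> acc=7066 shift=14 [end]
Varint 3: bytes[4:6] = 9A 37 -> value 7066 (2 byte(s))
  byte[6]=0xA1 cont=1 payload=0x21=33: acc |= 33<<0 -> acc=33 shift=7
  byte[7]=0x03 cont=0 payload=0x03=3: acc |= 3<<7 -> acc=417 shift=14 [end]
Varint 4: bytes[6:8] = A1 03 -> value 417 (2 byte(s))
  byte[8]=0x93 cont=1 payload=0x13=19: acc |= 19<<0 -> acc=19 shift=7
  byte[9]=0xED cont=1 payload=0x6D=109: acc |= 109<<7 -> acc=13971 shift=14
  byte[10]=0xCB cont=1 payload=0x4B=75: acc |= 75<<14 -> acc=1242771 shift=21
  byte[11]=0x22 cont=0 payload=0x22=34: acc |= 34<<21 -> acc=72545939 shift=28 [end]
Varint 5: bytes[8:12] = 93 ED CB 22 -> value 72545939 (4 byte(s))
  byte[12]=0xF9 cont=1 payload=0x79=121: acc |= 121<<0 -> acc=121 shift=7
  byte[13]=0x14 cont=0 payload=0x14=20: acc |= 20<<7 -> acc=2681 shift=14 [end]
Varint 6: bytes[12:14] = F9 14 -> value 2681 (2 byte(s))
  byte[14]=0xB8 cont=1 payload=0x38=56: acc |= 56<<0 -> acc=56 shift=7
  byte[15]=0x79 cont=0 payload=0x79=121: acc |= 121<<7 -> acc=15544 shift=14 [end]
Varint 7: bytes[14:16] = B8 79 -> value 15544 (2 byte(s))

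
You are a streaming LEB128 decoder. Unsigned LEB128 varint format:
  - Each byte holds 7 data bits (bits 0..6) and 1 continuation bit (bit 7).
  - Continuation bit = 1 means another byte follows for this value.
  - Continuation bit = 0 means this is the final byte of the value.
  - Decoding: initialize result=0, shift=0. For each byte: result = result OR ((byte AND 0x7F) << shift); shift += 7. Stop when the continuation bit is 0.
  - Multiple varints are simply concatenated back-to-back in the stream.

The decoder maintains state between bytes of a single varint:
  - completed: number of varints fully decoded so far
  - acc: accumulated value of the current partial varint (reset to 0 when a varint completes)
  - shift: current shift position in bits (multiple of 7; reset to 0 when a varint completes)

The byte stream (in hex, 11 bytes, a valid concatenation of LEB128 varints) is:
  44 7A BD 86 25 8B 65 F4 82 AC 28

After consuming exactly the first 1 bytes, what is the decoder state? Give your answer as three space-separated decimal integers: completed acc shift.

Answer: 1 0 0

Derivation:
byte[0]=0x44 cont=0 payload=0x44: varint #1 complete (value=68); reset -> completed=1 acc=0 shift=0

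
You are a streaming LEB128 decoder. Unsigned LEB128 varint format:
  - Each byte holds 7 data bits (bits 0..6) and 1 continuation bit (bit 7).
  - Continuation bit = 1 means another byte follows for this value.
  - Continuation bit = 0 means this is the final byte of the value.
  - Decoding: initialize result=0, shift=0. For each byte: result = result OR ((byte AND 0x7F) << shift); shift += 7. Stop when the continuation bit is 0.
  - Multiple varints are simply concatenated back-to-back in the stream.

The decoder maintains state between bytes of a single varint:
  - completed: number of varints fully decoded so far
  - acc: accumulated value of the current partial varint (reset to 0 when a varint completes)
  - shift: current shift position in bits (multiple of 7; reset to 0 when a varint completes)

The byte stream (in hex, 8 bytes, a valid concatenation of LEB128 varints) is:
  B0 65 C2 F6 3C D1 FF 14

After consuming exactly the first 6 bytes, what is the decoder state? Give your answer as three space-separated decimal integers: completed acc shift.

byte[0]=0xB0 cont=1 payload=0x30: acc |= 48<<0 -> completed=0 acc=48 shift=7
byte[1]=0x65 cont=0 payload=0x65: varint #1 complete (value=12976); reset -> completed=1 acc=0 shift=0
byte[2]=0xC2 cont=1 payload=0x42: acc |= 66<<0 -> completed=1 acc=66 shift=7
byte[3]=0xF6 cont=1 payload=0x76: acc |= 118<<7 -> completed=1 acc=15170 shift=14
byte[4]=0x3C cont=0 payload=0x3C: varint #2 complete (value=998210); reset -> completed=2 acc=0 shift=0
byte[5]=0xD1 cont=1 payload=0x51: acc |= 81<<0 -> completed=2 acc=81 shift=7

Answer: 2 81 7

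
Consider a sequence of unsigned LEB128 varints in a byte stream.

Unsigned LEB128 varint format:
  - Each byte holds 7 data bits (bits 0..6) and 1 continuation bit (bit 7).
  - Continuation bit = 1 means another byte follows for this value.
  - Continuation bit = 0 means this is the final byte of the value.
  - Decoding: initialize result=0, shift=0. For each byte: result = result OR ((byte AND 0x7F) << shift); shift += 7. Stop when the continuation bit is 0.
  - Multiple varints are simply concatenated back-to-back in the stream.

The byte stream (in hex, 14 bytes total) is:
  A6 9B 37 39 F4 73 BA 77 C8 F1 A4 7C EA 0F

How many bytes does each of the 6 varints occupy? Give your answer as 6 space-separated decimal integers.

  byte[0]=0xA6 cont=1 payload=0x26=38: acc |= 38<<0 -> acc=38 shift=7
  byte[1]=0x9B cont=1 payload=0x1B=27: acc |= 27<<7 -> acc=3494 shift=14
  byte[2]=0x37 cont=0 payload=0x37=55: acc |= 55<<14 -> acc=904614 shift=21 [end]
Varint 1: bytes[0:3] = A6 9B 37 -> value 904614 (3 byte(s))
  byte[3]=0x39 cont=0 payload=0x39=57: acc |= 57<<0 -> acc=57 shift=7 [end]
Varint 2: bytes[3:4] = 39 -> value 57 (1 byte(s))
  byte[4]=0xF4 cont=1 payload=0x74=116: acc |= 116<<0 -> acc=116 shift=7
  byte[5]=0x73 cont=0 payload=0x73=115: acc |= 115<<7 -> acc=14836 shift=14 [end]
Varint 3: bytes[4:6] = F4 73 -> value 14836 (2 byte(s))
  byte[6]=0xBA cont=1 payload=0x3A=58: acc |= 58<<0 -> acc=58 shift=7
  byte[7]=0x77 cont=0 payload=0x77=119: acc |= 119<<7 -> acc=15290 shift=14 [end]
Varint 4: bytes[6:8] = BA 77 -> value 15290 (2 byte(s))
  byte[8]=0xC8 cont=1 payload=0x48=72: acc |= 72<<0 -> acc=72 shift=7
  byte[9]=0xF1 cont=1 payload=0x71=113: acc |= 113<<7 -> acc=14536 shift=14
  byte[10]=0xA4 cont=1 payload=0x24=36: acc |= 36<<14 -> acc=604360 shift=21
  byte[11]=0x7C cont=0 payload=0x7C=124: acc |= 124<<21 -> acc=260651208 shift=28 [end]
Varint 5: bytes[8:12] = C8 F1 A4 7C -> value 260651208 (4 byte(s))
  byte[12]=0xEA cont=1 payload=0x6A=106: acc |= 106<<0 -> acc=106 shift=7
  byte[13]=0x0F cont=0 payload=0x0F=15: acc |= 15<<7 -> acc=2026 shift=14 [end]
Varint 6: bytes[12:14] = EA 0F -> value 2026 (2 byte(s))

Answer: 3 1 2 2 4 2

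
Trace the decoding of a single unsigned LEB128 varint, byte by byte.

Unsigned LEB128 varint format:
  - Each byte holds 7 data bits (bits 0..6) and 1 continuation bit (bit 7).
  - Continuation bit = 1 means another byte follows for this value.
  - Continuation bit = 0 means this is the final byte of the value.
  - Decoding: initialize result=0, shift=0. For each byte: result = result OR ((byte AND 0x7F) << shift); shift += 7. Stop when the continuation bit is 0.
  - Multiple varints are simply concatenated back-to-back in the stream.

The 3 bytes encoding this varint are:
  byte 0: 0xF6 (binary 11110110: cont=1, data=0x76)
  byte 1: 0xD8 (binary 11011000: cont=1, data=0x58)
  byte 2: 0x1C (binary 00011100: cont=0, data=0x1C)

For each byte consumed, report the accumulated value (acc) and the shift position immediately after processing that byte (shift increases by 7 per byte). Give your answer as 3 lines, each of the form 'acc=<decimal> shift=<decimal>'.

Answer: acc=118 shift=7
acc=11382 shift=14
acc=470134 shift=21

Derivation:
byte 0=0xF6: payload=0x76=118, contrib = 118<<0 = 118; acc -> 118, shift -> 7
byte 1=0xD8: payload=0x58=88, contrib = 88<<7 = 11264; acc -> 11382, shift -> 14
byte 2=0x1C: payload=0x1C=28, contrib = 28<<14 = 458752; acc -> 470134, shift -> 21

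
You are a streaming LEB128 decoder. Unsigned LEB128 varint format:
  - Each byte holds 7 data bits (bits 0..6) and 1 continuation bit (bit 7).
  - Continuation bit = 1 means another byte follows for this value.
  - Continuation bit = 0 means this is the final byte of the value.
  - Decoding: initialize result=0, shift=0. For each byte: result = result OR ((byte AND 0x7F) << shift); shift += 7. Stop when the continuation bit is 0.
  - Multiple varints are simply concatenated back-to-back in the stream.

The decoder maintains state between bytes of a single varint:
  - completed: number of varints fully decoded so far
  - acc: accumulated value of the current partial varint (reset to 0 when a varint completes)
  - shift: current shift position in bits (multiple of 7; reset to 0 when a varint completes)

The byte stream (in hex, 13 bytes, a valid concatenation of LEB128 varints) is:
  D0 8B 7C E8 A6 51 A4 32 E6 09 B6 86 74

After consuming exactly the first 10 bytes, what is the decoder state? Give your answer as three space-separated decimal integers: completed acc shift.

Answer: 4 0 0

Derivation:
byte[0]=0xD0 cont=1 payload=0x50: acc |= 80<<0 -> completed=0 acc=80 shift=7
byte[1]=0x8B cont=1 payload=0x0B: acc |= 11<<7 -> completed=0 acc=1488 shift=14
byte[2]=0x7C cont=0 payload=0x7C: varint #1 complete (value=2033104); reset -> completed=1 acc=0 shift=0
byte[3]=0xE8 cont=1 payload=0x68: acc |= 104<<0 -> completed=1 acc=104 shift=7
byte[4]=0xA6 cont=1 payload=0x26: acc |= 38<<7 -> completed=1 acc=4968 shift=14
byte[5]=0x51 cont=0 payload=0x51: varint #2 complete (value=1332072); reset -> completed=2 acc=0 shift=0
byte[6]=0xA4 cont=1 payload=0x24: acc |= 36<<0 -> completed=2 acc=36 shift=7
byte[7]=0x32 cont=0 payload=0x32: varint #3 complete (value=6436); reset -> completed=3 acc=0 shift=0
byte[8]=0xE6 cont=1 payload=0x66: acc |= 102<<0 -> completed=3 acc=102 shift=7
byte[9]=0x09 cont=0 payload=0x09: varint #4 complete (value=1254); reset -> completed=4 acc=0 shift=0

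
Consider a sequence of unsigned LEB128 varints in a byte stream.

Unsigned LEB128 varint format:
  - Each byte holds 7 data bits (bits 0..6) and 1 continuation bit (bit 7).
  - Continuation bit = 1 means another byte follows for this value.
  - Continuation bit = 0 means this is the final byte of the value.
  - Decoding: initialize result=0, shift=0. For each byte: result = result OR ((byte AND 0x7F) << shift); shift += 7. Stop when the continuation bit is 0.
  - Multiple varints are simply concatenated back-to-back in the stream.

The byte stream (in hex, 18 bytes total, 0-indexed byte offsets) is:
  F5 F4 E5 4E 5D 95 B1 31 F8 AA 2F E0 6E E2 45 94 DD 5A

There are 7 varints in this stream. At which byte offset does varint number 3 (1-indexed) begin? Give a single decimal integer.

Answer: 5

Derivation:
  byte[0]=0xF5 cont=1 payload=0x75=117: acc |= 117<<0 -> acc=117 shift=7
  byte[1]=0xF4 cont=1 payload=0x74=116: acc |= 116<<7 -> acc=14965 shift=14
  byte[2]=0xE5 cont=1 payload=0x65=101: acc |= 101<<14 -> acc=1669749 shift=21
  byte[3]=0x4E cont=0 payload=0x4E=78: acc |= 78<<21 -> acc=165247605 shift=28 [end]
Varint 1: bytes[0:4] = F5 F4 E5 4E -> value 165247605 (4 byte(s))
  byte[4]=0x5D cont=0 payload=0x5D=93: acc |= 93<<0 -> acc=93 shift=7 [end]
Varint 2: bytes[4:5] = 5D -> value 93 (1 byte(s))
  byte[5]=0x95 cont=1 payload=0x15=21: acc |= 21<<0 -> acc=21 shift=7
  byte[6]=0xB1 cont=1 payload=0x31=49: acc |= 49<<7 -> acc=6293 shift=14
  byte[7]=0x31 cont=0 payload=0x31=49: acc |= 49<<14 -> acc=809109 shift=21 [end]
Varint 3: bytes[5:8] = 95 B1 31 -> value 809109 (3 byte(s))
  byte[8]=0xF8 cont=1 payload=0x78=120: acc |= 120<<0 -> acc=120 shift=7
  byte[9]=0xAA cont=1 payload=0x2A=42: acc |= 42<<7 -> acc=5496 shift=14
  byte[10]=0x2F cont=0 payload=0x2F=47: acc |= 47<<14 -> acc=775544 shift=21 [end]
Varint 4: bytes[8:11] = F8 AA 2F -> value 775544 (3 byte(s))
  byte[11]=0xE0 cont=1 payload=0x60=96: acc |= 96<<0 -> acc=96 shift=7
  byte[12]=0x6E cont=0 payload=0x6E=110: acc |= 110<<7 -> acc=14176 shift=14 [end]
Varint 5: bytes[11:13] = E0 6E -> value 14176 (2 byte(s))
  byte[13]=0xE2 cont=1 payload=0x62=98: acc |= 98<<0 -> acc=98 shift=7
  byte[14]=0x45 cont=0 payload=0x45=69: acc |= 69<<7 -> acc=8930 shift=14 [end]
Varint 6: bytes[13:15] = E2 45 -> value 8930 (2 byte(s))
  byte[15]=0x94 cont=1 payload=0x14=20: acc |= 20<<0 -> acc=20 shift=7
  byte[16]=0xDD cont=1 payload=0x5D=93: acc |= 93<<7 -> acc=11924 shift=14
  byte[17]=0x5A cont=0 payload=0x5A=90: acc |= 90<<14 -> acc=1486484 shift=21 [end]
Varint 7: bytes[15:18] = 94 DD 5A -> value 1486484 (3 byte(s))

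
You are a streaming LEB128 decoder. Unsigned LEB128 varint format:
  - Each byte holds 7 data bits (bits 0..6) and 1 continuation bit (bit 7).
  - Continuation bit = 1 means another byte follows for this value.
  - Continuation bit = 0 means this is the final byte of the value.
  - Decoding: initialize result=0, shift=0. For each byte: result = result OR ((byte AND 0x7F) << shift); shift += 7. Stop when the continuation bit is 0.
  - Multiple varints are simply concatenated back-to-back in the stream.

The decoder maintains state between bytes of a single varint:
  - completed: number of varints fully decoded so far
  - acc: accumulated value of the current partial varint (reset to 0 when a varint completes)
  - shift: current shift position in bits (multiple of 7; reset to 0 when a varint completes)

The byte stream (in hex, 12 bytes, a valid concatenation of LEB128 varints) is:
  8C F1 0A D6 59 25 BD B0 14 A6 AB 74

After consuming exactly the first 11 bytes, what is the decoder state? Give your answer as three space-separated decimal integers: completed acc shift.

byte[0]=0x8C cont=1 payload=0x0C: acc |= 12<<0 -> completed=0 acc=12 shift=7
byte[1]=0xF1 cont=1 payload=0x71: acc |= 113<<7 -> completed=0 acc=14476 shift=14
byte[2]=0x0A cont=0 payload=0x0A: varint #1 complete (value=178316); reset -> completed=1 acc=0 shift=0
byte[3]=0xD6 cont=1 payload=0x56: acc |= 86<<0 -> completed=1 acc=86 shift=7
byte[4]=0x59 cont=0 payload=0x59: varint #2 complete (value=11478); reset -> completed=2 acc=0 shift=0
byte[5]=0x25 cont=0 payload=0x25: varint #3 complete (value=37); reset -> completed=3 acc=0 shift=0
byte[6]=0xBD cont=1 payload=0x3D: acc |= 61<<0 -> completed=3 acc=61 shift=7
byte[7]=0xB0 cont=1 payload=0x30: acc |= 48<<7 -> completed=3 acc=6205 shift=14
byte[8]=0x14 cont=0 payload=0x14: varint #4 complete (value=333885); reset -> completed=4 acc=0 shift=0
byte[9]=0xA6 cont=1 payload=0x26: acc |= 38<<0 -> completed=4 acc=38 shift=7
byte[10]=0xAB cont=1 payload=0x2B: acc |= 43<<7 -> completed=4 acc=5542 shift=14

Answer: 4 5542 14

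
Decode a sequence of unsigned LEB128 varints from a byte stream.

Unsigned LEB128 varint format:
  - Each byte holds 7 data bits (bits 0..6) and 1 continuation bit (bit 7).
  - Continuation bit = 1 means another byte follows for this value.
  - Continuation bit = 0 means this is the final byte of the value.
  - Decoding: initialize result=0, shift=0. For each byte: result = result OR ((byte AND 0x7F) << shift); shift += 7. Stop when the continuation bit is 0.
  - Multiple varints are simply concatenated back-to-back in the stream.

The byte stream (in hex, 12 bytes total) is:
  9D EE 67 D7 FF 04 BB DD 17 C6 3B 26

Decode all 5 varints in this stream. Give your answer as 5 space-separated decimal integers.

  byte[0]=0x9D cont=1 payload=0x1D=29: acc |= 29<<0 -> acc=29 shift=7
  byte[1]=0xEE cont=1 payload=0x6E=110: acc |= 110<<7 -> acc=14109 shift=14
  byte[2]=0x67 cont=0 payload=0x67=103: acc |= 103<<14 -> acc=1701661 shift=21 [end]
Varint 1: bytes[0:3] = 9D EE 67 -> value 1701661 (3 byte(s))
  byte[3]=0xD7 cont=1 payload=0x57=87: acc |= 87<<0 -> acc=87 shift=7
  byte[4]=0xFF cont=1 payload=0x7F=127: acc |= 127<<7 -> acc=16343 shift=14
  byte[5]=0x04 cont=0 payload=0x04=4: acc |= 4<<14 -> acc=81879 shift=21 [end]
Varint 2: bytes[3:6] = D7 FF 04 -> value 81879 (3 byte(s))
  byte[6]=0xBB cont=1 payload=0x3B=59: acc |= 59<<0 -> acc=59 shift=7
  byte[7]=0xDD cont=1 payload=0x5D=93: acc |= 93<<7 -> acc=11963 shift=14
  byte[8]=0x17 cont=0 payload=0x17=23: acc |= 23<<14 -> acc=388795 shift=21 [end]
Varint 3: bytes[6:9] = BB DD 17 -> value 388795 (3 byte(s))
  byte[9]=0xC6 cont=1 payload=0x46=70: acc |= 70<<0 -> acc=70 shift=7
  byte[10]=0x3B cont=0 payload=0x3B=59: acc |= 59<<7 -> acc=7622 shift=14 [end]
Varint 4: bytes[9:11] = C6 3B -> value 7622 (2 byte(s))
  byte[11]=0x26 cont=0 payload=0x26=38: acc |= 38<<0 -> acc=38 shift=7 [end]
Varint 5: bytes[11:12] = 26 -> value 38 (1 byte(s))

Answer: 1701661 81879 388795 7622 38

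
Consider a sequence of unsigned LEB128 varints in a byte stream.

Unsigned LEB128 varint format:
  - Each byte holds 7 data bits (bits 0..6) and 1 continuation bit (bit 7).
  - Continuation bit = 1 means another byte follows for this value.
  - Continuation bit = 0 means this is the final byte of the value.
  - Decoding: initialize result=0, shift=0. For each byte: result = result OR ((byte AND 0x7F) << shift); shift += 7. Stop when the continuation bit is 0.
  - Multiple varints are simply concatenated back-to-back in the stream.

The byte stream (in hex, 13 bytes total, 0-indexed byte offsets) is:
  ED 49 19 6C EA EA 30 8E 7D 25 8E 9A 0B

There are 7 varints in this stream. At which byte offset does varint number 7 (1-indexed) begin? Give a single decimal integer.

  byte[0]=0xED cont=1 payload=0x6D=109: acc |= 109<<0 -> acc=109 shift=7
  byte[1]=0x49 cont=0 payload=0x49=73: acc |= 73<<7 -> acc=9453 shift=14 [end]
Varint 1: bytes[0:2] = ED 49 -> value 9453 (2 byte(s))
  byte[2]=0x19 cont=0 payload=0x19=25: acc |= 25<<0 -> acc=25 shift=7 [end]
Varint 2: bytes[2:3] = 19 -> value 25 (1 byte(s))
  byte[3]=0x6C cont=0 payload=0x6C=108: acc |= 108<<0 -> acc=108 shift=7 [end]
Varint 3: bytes[3:4] = 6C -> value 108 (1 byte(s))
  byte[4]=0xEA cont=1 payload=0x6A=106: acc |= 106<<0 -> acc=106 shift=7
  byte[5]=0xEA cont=1 payload=0x6A=106: acc |= 106<<7 -> acc=13674 shift=14
  byte[6]=0x30 cont=0 payload=0x30=48: acc |= 48<<14 -> acc=800106 shift=21 [end]
Varint 4: bytes[4:7] = EA EA 30 -> value 800106 (3 byte(s))
  byte[7]=0x8E cont=1 payload=0x0E=14: acc |= 14<<0 -> acc=14 shift=7
  byte[8]=0x7D cont=0 payload=0x7D=125: acc |= 125<<7 -> acc=16014 shift=14 [end]
Varint 5: bytes[7:9] = 8E 7D -> value 16014 (2 byte(s))
  byte[9]=0x25 cont=0 payload=0x25=37: acc |= 37<<0 -> acc=37 shift=7 [end]
Varint 6: bytes[9:10] = 25 -> value 37 (1 byte(s))
  byte[10]=0x8E cont=1 payload=0x0E=14: acc |= 14<<0 -> acc=14 shift=7
  byte[11]=0x9A cont=1 payload=0x1A=26: acc |= 26<<7 -> acc=3342 shift=14
  byte[12]=0x0B cont=0 payload=0x0B=11: acc |= 11<<14 -> acc=183566 shift=21 [end]
Varint 7: bytes[10:13] = 8E 9A 0B -> value 183566 (3 byte(s))

Answer: 10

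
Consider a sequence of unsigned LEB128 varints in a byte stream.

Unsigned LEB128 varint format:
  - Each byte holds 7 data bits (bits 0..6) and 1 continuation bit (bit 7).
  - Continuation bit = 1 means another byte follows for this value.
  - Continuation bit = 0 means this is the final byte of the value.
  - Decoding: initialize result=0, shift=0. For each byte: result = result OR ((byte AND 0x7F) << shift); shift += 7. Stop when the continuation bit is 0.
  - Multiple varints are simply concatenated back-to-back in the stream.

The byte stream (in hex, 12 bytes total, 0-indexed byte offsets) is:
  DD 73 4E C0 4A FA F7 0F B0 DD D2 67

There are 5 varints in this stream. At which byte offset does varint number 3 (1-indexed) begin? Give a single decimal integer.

Answer: 3

Derivation:
  byte[0]=0xDD cont=1 payload=0x5D=93: acc |= 93<<0 -> acc=93 shift=7
  byte[1]=0x73 cont=0 payload=0x73=115: acc |= 115<<7 -> acc=14813 shift=14 [end]
Varint 1: bytes[0:2] = DD 73 -> value 14813 (2 byte(s))
  byte[2]=0x4E cont=0 payload=0x4E=78: acc |= 78<<0 -> acc=78 shift=7 [end]
Varint 2: bytes[2:3] = 4E -> value 78 (1 byte(s))
  byte[3]=0xC0 cont=1 payload=0x40=64: acc |= 64<<0 -> acc=64 shift=7
  byte[4]=0x4A cont=0 payload=0x4A=74: acc |= 74<<7 -> acc=9536 shift=14 [end]
Varint 3: bytes[3:5] = C0 4A -> value 9536 (2 byte(s))
  byte[5]=0xFA cont=1 payload=0x7A=122: acc |= 122<<0 -> acc=122 shift=7
  byte[6]=0xF7 cont=1 payload=0x77=119: acc |= 119<<7 -> acc=15354 shift=14
  byte[7]=0x0F cont=0 payload=0x0F=15: acc |= 15<<14 -> acc=261114 shift=21 [end]
Varint 4: bytes[5:8] = FA F7 0F -> value 261114 (3 byte(s))
  byte[8]=0xB0 cont=1 payload=0x30=48: acc |= 48<<0 -> acc=48 shift=7
  byte[9]=0xDD cont=1 payload=0x5D=93: acc |= 93<<7 -> acc=11952 shift=14
  byte[10]=0xD2 cont=1 payload=0x52=82: acc |= 82<<14 -> acc=1355440 shift=21
  byte[11]=0x67 cont=0 payload=0x67=103: acc |= 103<<21 -> acc=217362096 shift=28 [end]
Varint 5: bytes[8:12] = B0 DD D2 67 -> value 217362096 (4 byte(s))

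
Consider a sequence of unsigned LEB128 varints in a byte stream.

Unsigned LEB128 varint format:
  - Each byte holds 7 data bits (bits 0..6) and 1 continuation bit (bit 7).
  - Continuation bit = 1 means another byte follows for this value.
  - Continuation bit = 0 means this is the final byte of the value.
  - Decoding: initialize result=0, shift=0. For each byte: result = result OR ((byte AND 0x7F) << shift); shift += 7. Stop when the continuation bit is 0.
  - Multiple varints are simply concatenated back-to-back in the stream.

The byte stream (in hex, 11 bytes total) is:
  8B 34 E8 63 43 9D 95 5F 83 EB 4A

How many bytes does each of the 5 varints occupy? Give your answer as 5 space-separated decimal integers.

Answer: 2 2 1 3 3

Derivation:
  byte[0]=0x8B cont=1 payload=0x0B=11: acc |= 11<<0 -> acc=11 shift=7
  byte[1]=0x34 cont=0 payload=0x34=52: acc |= 52<<7 -> acc=6667 shift=14 [end]
Varint 1: bytes[0:2] = 8B 34 -> value 6667 (2 byte(s))
  byte[2]=0xE8 cont=1 payload=0x68=104: acc |= 104<<0 -> acc=104 shift=7
  byte[3]=0x63 cont=0 payload=0x63=99: acc |= 99<<7 -> acc=12776 shift=14 [end]
Varint 2: bytes[2:4] = E8 63 -> value 12776 (2 byte(s))
  byte[4]=0x43 cont=0 payload=0x43=67: acc |= 67<<0 -> acc=67 shift=7 [end]
Varint 3: bytes[4:5] = 43 -> value 67 (1 byte(s))
  byte[5]=0x9D cont=1 payload=0x1D=29: acc |= 29<<0 -> acc=29 shift=7
  byte[6]=0x95 cont=1 payload=0x15=21: acc |= 21<<7 -> acc=2717 shift=14
  byte[7]=0x5F cont=0 payload=0x5F=95: acc |= 95<<14 -> acc=1559197 shift=21 [end]
Varint 4: bytes[5:8] = 9D 95 5F -> value 1559197 (3 byte(s))
  byte[8]=0x83 cont=1 payload=0x03=3: acc |= 3<<0 -> acc=3 shift=7
  byte[9]=0xEB cont=1 payload=0x6B=107: acc |= 107<<7 -> acc=13699 shift=14
  byte[10]=0x4A cont=0 payload=0x4A=74: acc |= 74<<14 -> acc=1226115 shift=21 [end]
Varint 5: bytes[8:11] = 83 EB 4A -> value 1226115 (3 byte(s))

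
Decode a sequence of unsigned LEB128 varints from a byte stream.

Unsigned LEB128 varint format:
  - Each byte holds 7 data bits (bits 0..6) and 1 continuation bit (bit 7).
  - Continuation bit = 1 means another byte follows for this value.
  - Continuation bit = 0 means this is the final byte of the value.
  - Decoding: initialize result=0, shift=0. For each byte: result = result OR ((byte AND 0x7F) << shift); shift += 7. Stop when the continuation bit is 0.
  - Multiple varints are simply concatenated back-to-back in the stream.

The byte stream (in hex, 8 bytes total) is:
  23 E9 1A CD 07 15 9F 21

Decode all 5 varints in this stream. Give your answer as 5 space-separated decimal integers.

Answer: 35 3433 973 21 4255

Derivation:
  byte[0]=0x23 cont=0 payload=0x23=35: acc |= 35<<0 -> acc=35 shift=7 [end]
Varint 1: bytes[0:1] = 23 -> value 35 (1 byte(s))
  byte[1]=0xE9 cont=1 payload=0x69=105: acc |= 105<<0 -> acc=105 shift=7
  byte[2]=0x1A cont=0 payload=0x1A=26: acc |= 26<<7 -> acc=3433 shift=14 [end]
Varint 2: bytes[1:3] = E9 1A -> value 3433 (2 byte(s))
  byte[3]=0xCD cont=1 payload=0x4D=77: acc |= 77<<0 -> acc=77 shift=7
  byte[4]=0x07 cont=0 payload=0x07=7: acc |= 7<<7 -> acc=973 shift=14 [end]
Varint 3: bytes[3:5] = CD 07 -> value 973 (2 byte(s))
  byte[5]=0x15 cont=0 payload=0x15=21: acc |= 21<<0 -> acc=21 shift=7 [end]
Varint 4: bytes[5:6] = 15 -> value 21 (1 byte(s))
  byte[6]=0x9F cont=1 payload=0x1F=31: acc |= 31<<0 -> acc=31 shift=7
  byte[7]=0x21 cont=0 payload=0x21=33: acc |= 33<<7 -> acc=4255 shift=14 [end]
Varint 5: bytes[6:8] = 9F 21 -> value 4255 (2 byte(s))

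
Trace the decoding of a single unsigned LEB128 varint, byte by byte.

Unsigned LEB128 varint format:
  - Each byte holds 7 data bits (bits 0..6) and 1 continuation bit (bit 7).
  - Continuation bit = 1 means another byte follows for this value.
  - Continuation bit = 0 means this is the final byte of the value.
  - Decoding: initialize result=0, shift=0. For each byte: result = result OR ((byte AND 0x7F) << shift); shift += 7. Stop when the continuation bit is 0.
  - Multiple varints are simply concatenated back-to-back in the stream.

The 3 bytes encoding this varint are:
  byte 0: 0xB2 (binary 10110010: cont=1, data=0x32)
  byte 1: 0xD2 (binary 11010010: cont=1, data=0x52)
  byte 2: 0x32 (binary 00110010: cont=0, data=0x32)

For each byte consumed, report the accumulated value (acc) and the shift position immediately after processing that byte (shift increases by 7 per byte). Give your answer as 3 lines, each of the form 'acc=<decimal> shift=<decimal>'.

byte 0=0xB2: payload=0x32=50, contrib = 50<<0 = 50; acc -> 50, shift -> 7
byte 1=0xD2: payload=0x52=82, contrib = 82<<7 = 10496; acc -> 10546, shift -> 14
byte 2=0x32: payload=0x32=50, contrib = 50<<14 = 819200; acc -> 829746, shift -> 21

Answer: acc=50 shift=7
acc=10546 shift=14
acc=829746 shift=21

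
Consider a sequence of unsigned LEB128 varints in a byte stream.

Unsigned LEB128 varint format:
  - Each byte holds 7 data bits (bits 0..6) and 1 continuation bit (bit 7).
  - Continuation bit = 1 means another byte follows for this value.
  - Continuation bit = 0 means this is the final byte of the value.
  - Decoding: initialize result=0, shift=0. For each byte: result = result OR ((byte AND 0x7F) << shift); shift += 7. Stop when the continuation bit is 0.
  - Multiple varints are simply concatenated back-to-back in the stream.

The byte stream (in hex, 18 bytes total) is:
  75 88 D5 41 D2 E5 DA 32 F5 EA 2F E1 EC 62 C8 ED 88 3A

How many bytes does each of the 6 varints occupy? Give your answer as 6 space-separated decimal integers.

  byte[0]=0x75 cont=0 payload=0x75=117: acc |= 117<<0 -> acc=117 shift=7 [end]
Varint 1: bytes[0:1] = 75 -> value 117 (1 byte(s))
  byte[1]=0x88 cont=1 payload=0x08=8: acc |= 8<<0 -> acc=8 shift=7
  byte[2]=0xD5 cont=1 payload=0x55=85: acc |= 85<<7 -> acc=10888 shift=14
  byte[3]=0x41 cont=0 payload=0x41=65: acc |= 65<<14 -> acc=1075848 shift=21 [end]
Varint 2: bytes[1:4] = 88 D5 41 -> value 1075848 (3 byte(s))
  byte[4]=0xD2 cont=1 payload=0x52=82: acc |= 82<<0 -> acc=82 shift=7
  byte[5]=0xE5 cont=1 payload=0x65=101: acc |= 101<<7 -> acc=13010 shift=14
  byte[6]=0xDA cont=1 payload=0x5A=90: acc |= 90<<14 -> acc=1487570 shift=21
  byte[7]=0x32 cont=0 payload=0x32=50: acc |= 50<<21 -> acc=106345170 shift=28 [end]
Varint 3: bytes[4:8] = D2 E5 DA 32 -> value 106345170 (4 byte(s))
  byte[8]=0xF5 cont=1 payload=0x75=117: acc |= 117<<0 -> acc=117 shift=7
  byte[9]=0xEA cont=1 payload=0x6A=106: acc |= 106<<7 -> acc=13685 shift=14
  byte[10]=0x2F cont=0 payload=0x2F=47: acc |= 47<<14 -> acc=783733 shift=21 [end]
Varint 4: bytes[8:11] = F5 EA 2F -> value 783733 (3 byte(s))
  byte[11]=0xE1 cont=1 payload=0x61=97: acc |= 97<<0 -> acc=97 shift=7
  byte[12]=0xEC cont=1 payload=0x6C=108: acc |= 108<<7 -> acc=13921 shift=14
  byte[13]=0x62 cont=0 payload=0x62=98: acc |= 98<<14 -> acc=1619553 shift=21 [end]
Varint 5: bytes[11:14] = E1 EC 62 -> value 1619553 (3 byte(s))
  byte[14]=0xC8 cont=1 payload=0x48=72: acc |= 72<<0 -> acc=72 shift=7
  byte[15]=0xED cont=1 payload=0x6D=109: acc |= 109<<7 -> acc=14024 shift=14
  byte[16]=0x88 cont=1 payload=0x08=8: acc |= 8<<14 -> acc=145096 shift=21
  byte[17]=0x3A cont=0 payload=0x3A=58: acc |= 58<<21 -> acc=121779912 shift=28 [end]
Varint 6: bytes[14:18] = C8 ED 88 3A -> value 121779912 (4 byte(s))

Answer: 1 3 4 3 3 4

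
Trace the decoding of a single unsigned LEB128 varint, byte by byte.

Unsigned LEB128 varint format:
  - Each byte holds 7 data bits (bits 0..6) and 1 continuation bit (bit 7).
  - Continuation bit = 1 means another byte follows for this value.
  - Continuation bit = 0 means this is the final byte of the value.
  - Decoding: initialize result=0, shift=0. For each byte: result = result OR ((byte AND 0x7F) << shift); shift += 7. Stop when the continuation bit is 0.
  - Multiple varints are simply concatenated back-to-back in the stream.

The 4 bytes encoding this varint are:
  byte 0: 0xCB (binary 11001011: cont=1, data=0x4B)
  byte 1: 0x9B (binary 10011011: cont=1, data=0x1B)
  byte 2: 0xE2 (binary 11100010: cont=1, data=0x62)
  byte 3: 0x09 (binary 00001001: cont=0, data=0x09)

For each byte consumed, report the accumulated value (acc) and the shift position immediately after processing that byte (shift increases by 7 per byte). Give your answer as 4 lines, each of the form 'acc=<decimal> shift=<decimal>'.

byte 0=0xCB: payload=0x4B=75, contrib = 75<<0 = 75; acc -> 75, shift -> 7
byte 1=0x9B: payload=0x1B=27, contrib = 27<<7 = 3456; acc -> 3531, shift -> 14
byte 2=0xE2: payload=0x62=98, contrib = 98<<14 = 1605632; acc -> 1609163, shift -> 21
byte 3=0x09: payload=0x09=9, contrib = 9<<21 = 18874368; acc -> 20483531, shift -> 28

Answer: acc=75 shift=7
acc=3531 shift=14
acc=1609163 shift=21
acc=20483531 shift=28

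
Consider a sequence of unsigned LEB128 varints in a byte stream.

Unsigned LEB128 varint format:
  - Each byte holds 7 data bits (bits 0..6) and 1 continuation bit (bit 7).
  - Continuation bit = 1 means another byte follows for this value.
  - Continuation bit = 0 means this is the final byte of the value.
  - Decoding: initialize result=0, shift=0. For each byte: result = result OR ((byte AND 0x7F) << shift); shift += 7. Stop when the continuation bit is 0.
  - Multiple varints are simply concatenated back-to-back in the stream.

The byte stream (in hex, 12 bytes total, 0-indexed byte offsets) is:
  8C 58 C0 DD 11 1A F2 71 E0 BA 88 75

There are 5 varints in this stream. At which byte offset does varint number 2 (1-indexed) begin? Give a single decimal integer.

Answer: 2

Derivation:
  byte[0]=0x8C cont=1 payload=0x0C=12: acc |= 12<<0 -> acc=12 shift=7
  byte[1]=0x58 cont=0 payload=0x58=88: acc |= 88<<7 -> acc=11276 shift=14 [end]
Varint 1: bytes[0:2] = 8C 58 -> value 11276 (2 byte(s))
  byte[2]=0xC0 cont=1 payload=0x40=64: acc |= 64<<0 -> acc=64 shift=7
  byte[3]=0xDD cont=1 payload=0x5D=93: acc |= 93<<7 -> acc=11968 shift=14
  byte[4]=0x11 cont=0 payload=0x11=17: acc |= 17<<14 -> acc=290496 shift=21 [end]
Varint 2: bytes[2:5] = C0 DD 11 -> value 290496 (3 byte(s))
  byte[5]=0x1A cont=0 payload=0x1A=26: acc |= 26<<0 -> acc=26 shift=7 [end]
Varint 3: bytes[5:6] = 1A -> value 26 (1 byte(s))
  byte[6]=0xF2 cont=1 payload=0x72=114: acc |= 114<<0 -> acc=114 shift=7
  byte[7]=0x71 cont=0 payload=0x71=113: acc |= 113<<7 -> acc=14578 shift=14 [end]
Varint 4: bytes[6:8] = F2 71 -> value 14578 (2 byte(s))
  byte[8]=0xE0 cont=1 payload=0x60=96: acc |= 96<<0 -> acc=96 shift=7
  byte[9]=0xBA cont=1 payload=0x3A=58: acc |= 58<<7 -> acc=7520 shift=14
  byte[10]=0x88 cont=1 payload=0x08=8: acc |= 8<<14 -> acc=138592 shift=21
  byte[11]=0x75 cont=0 payload=0x75=117: acc |= 117<<21 -> acc=245505376 shift=28 [end]
Varint 5: bytes[8:12] = E0 BA 88 75 -> value 245505376 (4 byte(s))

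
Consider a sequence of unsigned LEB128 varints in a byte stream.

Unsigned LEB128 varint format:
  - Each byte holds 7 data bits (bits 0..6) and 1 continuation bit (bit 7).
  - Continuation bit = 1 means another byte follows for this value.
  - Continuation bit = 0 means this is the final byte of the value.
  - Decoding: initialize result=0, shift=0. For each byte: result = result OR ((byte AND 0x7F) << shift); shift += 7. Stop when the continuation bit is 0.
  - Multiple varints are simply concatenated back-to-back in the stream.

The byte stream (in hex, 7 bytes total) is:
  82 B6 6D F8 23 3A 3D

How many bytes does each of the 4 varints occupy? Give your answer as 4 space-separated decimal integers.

Answer: 3 2 1 1

Derivation:
  byte[0]=0x82 cont=1 payload=0x02=2: acc |= 2<<0 -> acc=2 shift=7
  byte[1]=0xB6 cont=1 payload=0x36=54: acc |= 54<<7 -> acc=6914 shift=14
  byte[2]=0x6D cont=0 payload=0x6D=109: acc |= 109<<14 -> acc=1792770 shift=21 [end]
Varint 1: bytes[0:3] = 82 B6 6D -> value 1792770 (3 byte(s))
  byte[3]=0xF8 cont=1 payload=0x78=120: acc |= 120<<0 -> acc=120 shift=7
  byte[4]=0x23 cont=0 payload=0x23=35: acc |= 35<<7 -> acc=4600 shift=14 [end]
Varint 2: bytes[3:5] = F8 23 -> value 4600 (2 byte(s))
  byte[5]=0x3A cont=0 payload=0x3A=58: acc |= 58<<0 -> acc=58 shift=7 [end]
Varint 3: bytes[5:6] = 3A -> value 58 (1 byte(s))
  byte[6]=0x3D cont=0 payload=0x3D=61: acc |= 61<<0 -> acc=61 shift=7 [end]
Varint 4: bytes[6:7] = 3D -> value 61 (1 byte(s))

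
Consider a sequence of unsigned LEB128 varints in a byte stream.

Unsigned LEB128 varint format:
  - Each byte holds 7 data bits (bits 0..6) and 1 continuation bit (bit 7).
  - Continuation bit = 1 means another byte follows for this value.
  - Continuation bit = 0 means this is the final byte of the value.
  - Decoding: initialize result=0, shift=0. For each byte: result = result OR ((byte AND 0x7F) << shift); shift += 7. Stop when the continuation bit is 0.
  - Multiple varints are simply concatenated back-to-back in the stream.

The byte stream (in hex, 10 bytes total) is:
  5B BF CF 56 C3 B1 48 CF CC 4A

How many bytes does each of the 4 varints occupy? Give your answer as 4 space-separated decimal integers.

  byte[0]=0x5B cont=0 payload=0x5B=91: acc |= 91<<0 -> acc=91 shift=7 [end]
Varint 1: bytes[0:1] = 5B -> value 91 (1 byte(s))
  byte[1]=0xBF cont=1 payload=0x3F=63: acc |= 63<<0 -> acc=63 shift=7
  byte[2]=0xCF cont=1 payload=0x4F=79: acc |= 79<<7 -> acc=10175 shift=14
  byte[3]=0x56 cont=0 payload=0x56=86: acc |= 86<<14 -> acc=1419199 shift=21 [end]
Varint 2: bytes[1:4] = BF CF 56 -> value 1419199 (3 byte(s))
  byte[4]=0xC3 cont=1 payload=0x43=67: acc |= 67<<0 -> acc=67 shift=7
  byte[5]=0xB1 cont=1 payload=0x31=49: acc |= 49<<7 -> acc=6339 shift=14
  byte[6]=0x48 cont=0 payload=0x48=72: acc |= 72<<14 -> acc=1185987 shift=21 [end]
Varint 3: bytes[4:7] = C3 B1 48 -> value 1185987 (3 byte(s))
  byte[7]=0xCF cont=1 payload=0x4F=79: acc |= 79<<0 -> acc=79 shift=7
  byte[8]=0xCC cont=1 payload=0x4C=76: acc |= 76<<7 -> acc=9807 shift=14
  byte[9]=0x4A cont=0 payload=0x4A=74: acc |= 74<<14 -> acc=1222223 shift=21 [end]
Varint 4: bytes[7:10] = CF CC 4A -> value 1222223 (3 byte(s))

Answer: 1 3 3 3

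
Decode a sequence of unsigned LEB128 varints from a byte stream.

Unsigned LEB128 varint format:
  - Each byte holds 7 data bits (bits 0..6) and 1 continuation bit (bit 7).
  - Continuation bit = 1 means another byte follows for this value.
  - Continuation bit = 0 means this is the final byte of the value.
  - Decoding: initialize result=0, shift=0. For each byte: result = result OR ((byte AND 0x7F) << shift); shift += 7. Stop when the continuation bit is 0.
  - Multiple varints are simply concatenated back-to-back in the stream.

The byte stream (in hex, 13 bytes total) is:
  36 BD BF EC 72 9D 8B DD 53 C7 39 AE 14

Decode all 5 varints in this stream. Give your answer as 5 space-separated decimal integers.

  byte[0]=0x36 cont=0 payload=0x36=54: acc |= 54<<0 -> acc=54 shift=7 [end]
Varint 1: bytes[0:1] = 36 -> value 54 (1 byte(s))
  byte[1]=0xBD cont=1 payload=0x3D=61: acc |= 61<<0 -> acc=61 shift=7
  byte[2]=0xBF cont=1 payload=0x3F=63: acc |= 63<<7 -> acc=8125 shift=14
  byte[3]=0xEC cont=1 payload=0x6C=108: acc |= 108<<14 -> acc=1777597 shift=21
  byte[4]=0x72 cont=0 payload=0x72=114: acc |= 114<<21 -> acc=240852925 shift=28 [end]
Varint 2: bytes[1:5] = BD BF EC 72 -> value 240852925 (4 byte(s))
  byte[5]=0x9D cont=1 payload=0x1D=29: acc |= 29<<0 -> acc=29 shift=7
  byte[6]=0x8B cont=1 payload=0x0B=11: acc |= 11<<7 -> acc=1437 shift=14
  byte[7]=0xDD cont=1 payload=0x5D=93: acc |= 93<<14 -> acc=1525149 shift=21
  byte[8]=0x53 cont=0 payload=0x53=83: acc |= 83<<21 -> acc=175588765 shift=28 [end]
Varint 3: bytes[5:9] = 9D 8B DD 53 -> value 175588765 (4 byte(s))
  byte[9]=0xC7 cont=1 payload=0x47=71: acc |= 71<<0 -> acc=71 shift=7
  byte[10]=0x39 cont=0 payload=0x39=57: acc |= 57<<7 -> acc=7367 shift=14 [end]
Varint 4: bytes[9:11] = C7 39 -> value 7367 (2 byte(s))
  byte[11]=0xAE cont=1 payload=0x2E=46: acc |= 46<<0 -> acc=46 shift=7
  byte[12]=0x14 cont=0 payload=0x14=20: acc |= 20<<7 -> acc=2606 shift=14 [end]
Varint 5: bytes[11:13] = AE 14 -> value 2606 (2 byte(s))

Answer: 54 240852925 175588765 7367 2606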